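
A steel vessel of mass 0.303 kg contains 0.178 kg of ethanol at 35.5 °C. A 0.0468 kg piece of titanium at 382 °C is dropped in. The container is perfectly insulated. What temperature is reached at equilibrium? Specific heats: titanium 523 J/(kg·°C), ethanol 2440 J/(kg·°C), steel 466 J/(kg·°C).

T_f ≈ 49.6 °C

Conservation of energy gives ΣQ = 0:
0.0468×523×(T − 382) + 0.178×2440×(T − 35.5) + 0.303×466×(T − 35.5) = 0
24.48(T − 382) + 434.32(T − 35.5) + 141.2(T − 35.5) = 0
(24.48 + 434.32 + 141.2) T = 24.48×382 + 434.32×35.5 + 141.2×35.5
T = 29781/599.99 ≈ 49.64 °C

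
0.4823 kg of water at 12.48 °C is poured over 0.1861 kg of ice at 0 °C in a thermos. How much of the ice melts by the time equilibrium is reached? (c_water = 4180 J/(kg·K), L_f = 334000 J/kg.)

Water can give up m c ΔT = 0.4823·4180·12.48 = 25160 J before reaching 0 °C.
To melt every bit of ice: 0.1861·334000 = 62157 J.
That's not enough to melt it all — equilibrium is at 0 °C with ice remaining.
Mass melted = 25160/334000 ≈ 0.07533 kg.

m_melted ≈ 0.0753 kg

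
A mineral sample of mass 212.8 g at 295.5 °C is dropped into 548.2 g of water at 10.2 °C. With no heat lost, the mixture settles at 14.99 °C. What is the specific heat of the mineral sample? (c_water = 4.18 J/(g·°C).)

m_s c (T_s − T_f) = m_water c_water (T_f − T_0):
212.8·c·(295.5 − 14.99) = 548.2·4.18·(14.99 − 10.2)
59693 c = 10976  ⇒  c ≈ 0.1839 J/(g·°C)

c ≈ 0.184 J/(g·°C)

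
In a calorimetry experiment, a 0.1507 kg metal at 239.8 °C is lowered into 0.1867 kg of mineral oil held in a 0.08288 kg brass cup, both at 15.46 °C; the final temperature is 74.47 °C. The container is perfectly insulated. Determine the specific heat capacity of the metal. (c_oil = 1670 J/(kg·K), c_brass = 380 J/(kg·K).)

c ≈ 813 J/(kg·K)

Taking heat into each body as positive, Σ m c ΔT = 0:
0.1507×c×(74.47 − 239.8) + 0.1867×1670×(74.47 − 15.46) + 0.08288×380×(74.47 − 15.46) = 0
-24.92 c = -20257
c = -20257/-24.92 ≈ 813 J/(kg·K)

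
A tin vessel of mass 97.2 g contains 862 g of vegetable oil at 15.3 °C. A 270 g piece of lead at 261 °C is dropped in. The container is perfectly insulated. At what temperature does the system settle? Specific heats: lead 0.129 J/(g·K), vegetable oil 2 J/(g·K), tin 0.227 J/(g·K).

T_f ≈ 20.1 °C

Net heat exchanged in the isolated system is zero:
270·0.129·(T − 261) + 862·2·(T − 15.3) + 97.2·0.227·(T − 15.3) = 0
34.83(T − 261) + 1724(T − 15.3) + 22.06(T − 15.3) = 0
(34.83 + 1724 + 22.06) T = 34.83·261 + 1724·15.3 + 22.06·15.3
T ≈ 20.11 °C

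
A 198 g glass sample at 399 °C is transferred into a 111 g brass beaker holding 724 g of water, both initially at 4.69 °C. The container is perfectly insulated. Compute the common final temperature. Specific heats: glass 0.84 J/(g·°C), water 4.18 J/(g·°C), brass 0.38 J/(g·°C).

T_f is the heat-capacity-weighted average of the initial temperatures:
T_f = (166.32×399 + 3026.3×4.69 + 42.18×4.69) / (166.32 + 3026.3 + 42.18)
    = 80753 / 3234.8 ≈ 24.96 °C

T_f ≈ 25.0 °C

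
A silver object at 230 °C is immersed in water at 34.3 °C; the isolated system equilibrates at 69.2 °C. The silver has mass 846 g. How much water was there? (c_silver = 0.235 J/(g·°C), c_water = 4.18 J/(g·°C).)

m ≈ 219 g

Net heat exchanged in the isolated system is zero:
846×0.235×(69.2 − 230) + m×4.18×(69.2 − 34.3) = 0
145.88 m = 31969
m = 31969/145.88 ≈ 219.1 g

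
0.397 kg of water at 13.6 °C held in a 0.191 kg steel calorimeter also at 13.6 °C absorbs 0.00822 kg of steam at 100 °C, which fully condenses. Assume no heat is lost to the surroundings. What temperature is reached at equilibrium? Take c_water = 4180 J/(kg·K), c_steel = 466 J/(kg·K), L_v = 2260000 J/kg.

T_f ≈ 25.7 °C

Let T be the final temperature. ΣQ_i = 0:
latent heat released on condensation: 0.00822·2260000 = 18577
  condensed water 100 °C→T: 34.36(T − 100)
  original water: 1659.5(T − 13.6)
  cup: 89.01(T − 13.6)
1782.8 T = 18577 + 3436 + 23779 = 45792
T ≈ 25.69 °C (< 100 °C, so full condensation is consistent).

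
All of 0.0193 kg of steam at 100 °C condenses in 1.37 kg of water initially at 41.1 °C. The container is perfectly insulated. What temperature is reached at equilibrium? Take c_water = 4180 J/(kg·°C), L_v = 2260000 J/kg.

T_f ≈ 49.4 °C

Sum of m c ΔT and latent-heat terms is zero:
latent heat released on condensation: 0.0193·2260000 = 43618
  condensed water 100 °C→T: 80.67(T − 100)
  original water: 5726.6(T − 41.1)
5807.3 T = 43618 + 8067.4 + 235363 = 287049
T ≈ 49.43 °C, under the boiling point, so the assumption holds.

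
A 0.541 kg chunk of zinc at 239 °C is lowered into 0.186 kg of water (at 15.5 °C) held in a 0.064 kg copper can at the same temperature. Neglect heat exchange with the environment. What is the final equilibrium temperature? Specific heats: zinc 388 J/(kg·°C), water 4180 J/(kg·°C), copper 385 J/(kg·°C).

Let T be the final temperature. ΣQ_i = 0:
0.541·388·(T − 239) + 0.186·4180·(T − 15.5) + 0.064·385·(T − 15.5) = 0
209.91(T − 239) + 777.48(T − 15.5) + 24.64(T − 15.5) = 0
1012 T = 62601
T ≈ 61.86 °C

T_f ≈ 61.9 °C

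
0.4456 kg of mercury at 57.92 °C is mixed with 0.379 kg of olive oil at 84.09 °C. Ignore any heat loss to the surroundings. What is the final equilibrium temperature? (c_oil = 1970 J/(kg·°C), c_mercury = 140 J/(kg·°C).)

T_f ≈ 82.1 °C

Conservation of energy gives ΣQ = 0:
0.379×1970×(T − 84.09) + 0.4456×140×(T − 57.92) = 0
809.01 T = 66397
T = 66397/809.01 ≈ 82.07 °C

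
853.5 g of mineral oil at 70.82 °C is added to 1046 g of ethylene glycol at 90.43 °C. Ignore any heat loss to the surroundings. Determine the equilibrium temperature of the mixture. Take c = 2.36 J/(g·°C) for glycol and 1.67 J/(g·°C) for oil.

T_f ≈ 83.3 °C

With ΣQ=0 the equilibrium temperature is the m·c-weighted mean:
T_f = (2468.6·90.43 + 1425.3·70.82) / (2468.6 + 1425.3)
    = 324175 / 3893.9 ≈ 83.25 °C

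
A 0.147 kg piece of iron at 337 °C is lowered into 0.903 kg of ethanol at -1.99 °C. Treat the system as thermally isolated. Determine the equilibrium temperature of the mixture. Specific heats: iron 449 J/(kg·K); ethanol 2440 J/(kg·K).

T_f = Σ m_i c_i T_i / Σ m_i c_i:
T_f = (66*337 + 2203.3*(-1.99)) / (66 + 2203.3)
    = 17858 / 2269.3 ≈ 7.87 °C

T_f ≈ 7.9 °C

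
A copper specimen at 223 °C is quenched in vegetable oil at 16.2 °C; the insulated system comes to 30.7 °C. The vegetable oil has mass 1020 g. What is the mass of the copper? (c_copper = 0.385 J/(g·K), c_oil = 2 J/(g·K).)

Heat gained plus heat lost sum to zero:
m·0.385·(30.7 − 223) + 1020·2·(30.7 − 16.2) = 0
-74.04 m = -29580
m = -29580/-74.04 ≈ 399.5 g

m ≈ 400 g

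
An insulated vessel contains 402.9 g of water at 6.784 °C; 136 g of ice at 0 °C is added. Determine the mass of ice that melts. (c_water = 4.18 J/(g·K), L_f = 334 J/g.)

m_melted ≈ 34.2 g

Water can give up m c ΔT = 402.9·4.18·6.784 = 11425 J before reaching 0 °C.
Fully melting the ice requires m_ice L_f = 136·334 = 45424 J.
Since 11425 < 45424 J, not all the ice melts; equilibrium is at 0 °C.
m_melt = 11425 / L_f = 34.21 g.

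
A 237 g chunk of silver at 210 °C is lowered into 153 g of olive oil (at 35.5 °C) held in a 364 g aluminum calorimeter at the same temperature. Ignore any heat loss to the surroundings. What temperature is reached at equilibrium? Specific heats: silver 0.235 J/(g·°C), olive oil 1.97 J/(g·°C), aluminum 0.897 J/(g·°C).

T_f is the heat-capacity-weighted average of the initial temperatures:
T_f = (55.7×210 + 301.41×35.5 + 326.51×35.5) / (55.7 + 301.41 + 326.51)
    = 33987 / 683.61 ≈ 49.72 °C

T_f ≈ 49.7 °C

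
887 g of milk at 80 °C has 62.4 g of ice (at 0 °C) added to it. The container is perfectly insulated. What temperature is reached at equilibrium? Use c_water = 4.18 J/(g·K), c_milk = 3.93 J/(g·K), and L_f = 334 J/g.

Energy conservation, ΣQ = 0:
fusion: m_ice L_f = 62.4×334 = 20842; meltwater 0→T: 62.4×4.18×T = 260.83 T; milk: 3485.9(T − 80)
3746.7 T = 278873 − 20842 = 258031
T ≈ 68.87 °C — above 0 °C, consistent with complete melting.

T_f ≈ 68.9 °C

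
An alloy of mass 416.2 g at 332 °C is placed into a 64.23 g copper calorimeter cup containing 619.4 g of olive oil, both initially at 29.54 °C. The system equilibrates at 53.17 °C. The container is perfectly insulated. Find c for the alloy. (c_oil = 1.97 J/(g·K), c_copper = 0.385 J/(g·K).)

c ≈ 0.253 J/(g·K)

Conservation of energy gives ΣQ = 0:
416.2×c×(53.17 − 332) + 619.4×1.97×(53.17 − 29.54) + 64.23×0.385×(53.17 − 29.54) = 0
-116049 c = -29418
c = -29418/-116049 ≈ 0.2535 J/(g·K)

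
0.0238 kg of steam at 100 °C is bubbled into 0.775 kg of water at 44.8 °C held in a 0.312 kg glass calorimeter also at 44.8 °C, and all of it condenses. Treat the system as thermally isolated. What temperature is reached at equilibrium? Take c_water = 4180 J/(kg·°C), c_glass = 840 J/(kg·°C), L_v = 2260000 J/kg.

T_f ≈ 61.3 °C

Energy conservation, ΣQ = 0:
steam→water at 100 °C releases m L_v = 0.0238·2260000 = 53788; condensed water 100 °C→T: 99.48(T − 100); original water: 3239.5(T − 44.8); cup: 262.08(T − 44.8)
3601.1 T = 53788 + 9948.4 + 156871 = 220607
T ≈ 61.26 °C (< 100 °C, so full condensation is consistent).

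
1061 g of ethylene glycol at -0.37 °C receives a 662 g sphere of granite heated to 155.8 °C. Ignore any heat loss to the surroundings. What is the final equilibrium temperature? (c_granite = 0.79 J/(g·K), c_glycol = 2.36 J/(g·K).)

T_f ≈ 26.6 °C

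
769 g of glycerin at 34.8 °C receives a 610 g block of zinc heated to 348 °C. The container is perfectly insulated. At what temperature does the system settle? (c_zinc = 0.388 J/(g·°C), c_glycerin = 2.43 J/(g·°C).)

T_f ≈ 70.0 °C

Let T be the final temperature. ΣQ_i = 0:
610*0.388*(T − 348) + 769*2.43*(T − 34.8) = 0
(236.68 + 1868.7) T = 236.68*348 + 1868.7*34.8
T ≈ 70.01 °C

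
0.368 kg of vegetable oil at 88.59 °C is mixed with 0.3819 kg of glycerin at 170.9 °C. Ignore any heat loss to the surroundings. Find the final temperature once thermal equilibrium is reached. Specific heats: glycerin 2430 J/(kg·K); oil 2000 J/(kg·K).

T_f ≈ 134.5 °C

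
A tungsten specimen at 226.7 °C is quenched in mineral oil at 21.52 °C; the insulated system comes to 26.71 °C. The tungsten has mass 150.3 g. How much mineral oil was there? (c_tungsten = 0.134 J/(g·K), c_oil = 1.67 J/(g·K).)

m ≈ 465 g

|Q_tungsten| = |Q_oil|:
150.3×0.134×(226.7 − 26.71) = m×1.67×(26.71 − 21.52)
8.667 m = 4027.8  ⇒  m ≈ 464.7 g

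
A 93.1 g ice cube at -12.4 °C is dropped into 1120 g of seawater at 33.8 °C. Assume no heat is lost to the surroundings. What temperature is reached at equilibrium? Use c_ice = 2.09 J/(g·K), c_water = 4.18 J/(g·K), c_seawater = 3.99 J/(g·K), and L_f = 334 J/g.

T_f ≈ 24.2 °C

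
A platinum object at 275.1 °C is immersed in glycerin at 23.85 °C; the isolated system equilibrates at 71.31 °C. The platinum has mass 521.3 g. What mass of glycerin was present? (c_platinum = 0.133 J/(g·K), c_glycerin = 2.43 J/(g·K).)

m ≈ 123 g

Heat gained plus heat lost sum to zero:
521.3×0.133×(71.31 − 275.1) + m×2.43×(71.31 − 23.85) = 0
115.33 m = 14129
m = 14129/115.33 ≈ 122.5 g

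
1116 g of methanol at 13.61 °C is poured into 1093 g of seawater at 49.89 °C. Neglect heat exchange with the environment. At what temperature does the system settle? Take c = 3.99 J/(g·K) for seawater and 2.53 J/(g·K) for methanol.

Heat lost by the seawater equals heat gained by the methanol:
1093·3.99·(49.89 − T) = 1116·2.53·(T − 13.61)
4361.1(49.89 − T) = 2823.5(T − 13.61)
7184.6 T = 256001  ⇒  T ≈ 35.63 °C

T_f ≈ 35.6 °C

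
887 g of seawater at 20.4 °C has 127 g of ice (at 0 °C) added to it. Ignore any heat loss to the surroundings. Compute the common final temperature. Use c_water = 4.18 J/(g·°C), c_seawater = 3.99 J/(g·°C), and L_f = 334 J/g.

T_f ≈ 7.3 °C

Heat gained plus heat lost sum to zero:
fusion: m_ice L_f = 127×334 = 42418
  warm the meltwater: 530.86 T
  seawater cools: 887×3.99×(T − 20.4) = 3539.1(T − 20.4)
4070 T = 72198 − 42418 = 29780
T ≈ 7.32 °C (positive, so assuming full melt was valid).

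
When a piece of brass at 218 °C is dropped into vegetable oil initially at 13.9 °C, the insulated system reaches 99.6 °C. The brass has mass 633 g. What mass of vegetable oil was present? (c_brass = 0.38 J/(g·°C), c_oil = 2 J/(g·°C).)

Energy conservation, ΣQ = 0:
633·0.38·(99.6 − 218) + m·2·(99.6 − 13.9) = 0
171.4 m = 28480
m = 28480/171.4 ≈ 166.2 g

m ≈ 166 g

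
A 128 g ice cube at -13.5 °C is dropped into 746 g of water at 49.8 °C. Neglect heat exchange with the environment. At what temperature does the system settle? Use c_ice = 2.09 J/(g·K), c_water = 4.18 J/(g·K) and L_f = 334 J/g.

Conservation of energy gives ΣQ = 0:
warm ice to 0 °C: 128·2.09·(0 − (-13.5)) = 3611.5; latent heat to melt: 128·334 = 42752; warm the meltwater: 535.04 T; water: 3118.3(T − 49.8)
3653.3 T = 155290 − 46364 = 108927
T ≈ 29.82 °C — above 0 °C, consistent with complete melting.

T_f ≈ 29.8 °C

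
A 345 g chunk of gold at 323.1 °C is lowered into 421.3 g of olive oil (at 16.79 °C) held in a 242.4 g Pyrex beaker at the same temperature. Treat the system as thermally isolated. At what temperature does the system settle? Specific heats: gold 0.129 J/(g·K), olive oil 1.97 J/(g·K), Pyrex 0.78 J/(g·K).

T_f ≈ 29.6 °C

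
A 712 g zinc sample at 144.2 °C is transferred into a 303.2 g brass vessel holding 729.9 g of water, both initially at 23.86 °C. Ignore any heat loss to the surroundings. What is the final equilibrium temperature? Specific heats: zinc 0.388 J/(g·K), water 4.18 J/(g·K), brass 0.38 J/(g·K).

T_f ≈ 33.5 °C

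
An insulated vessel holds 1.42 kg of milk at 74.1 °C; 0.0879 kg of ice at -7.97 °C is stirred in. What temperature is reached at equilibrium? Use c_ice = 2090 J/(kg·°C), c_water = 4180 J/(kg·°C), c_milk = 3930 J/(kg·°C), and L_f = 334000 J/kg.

Energy conservation, ΣQ = 0:
ice -7.97→0 °C: 0.0879·2090·7.97 = 1464.2; melt ice: 0.0879·334000 = 29359; meltwater 0→T: 0.0879·4180·T = 367.42 T; milk cools: 1.42·3930·(T − 74.1) = 5580.6(T − 74.1)
5948 T = 413522 − 30823 = 382700
T ≈ 64.34 °C. Since T > 0 °C, the all-ice-melts assumption holds.

T_f ≈ 64.3 °C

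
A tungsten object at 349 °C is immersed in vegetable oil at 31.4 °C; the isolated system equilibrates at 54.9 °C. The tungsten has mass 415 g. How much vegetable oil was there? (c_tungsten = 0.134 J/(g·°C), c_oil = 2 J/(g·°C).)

m ≈ 348 g

Heat lost by the tungsten = heat gained by the oil:
415·0.134·(349 − 54.9) = m·2·(54.9 − 31.4)
47 m = 16355  ⇒  m ≈ 348 g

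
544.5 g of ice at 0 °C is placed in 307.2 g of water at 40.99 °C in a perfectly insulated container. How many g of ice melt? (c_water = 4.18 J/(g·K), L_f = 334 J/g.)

m_melted ≈ 158 g

Cooling the water to 0 °C releases 307.2·4.18·40.99 = 52635 J.
Melting all 544.5 g of ice would need 544.5·334 = 181863 J.
That's not enough to melt it all — equilibrium is at 0 °C with ice remaining.
Mass melted = 52635/334 ≈ 157.6 g.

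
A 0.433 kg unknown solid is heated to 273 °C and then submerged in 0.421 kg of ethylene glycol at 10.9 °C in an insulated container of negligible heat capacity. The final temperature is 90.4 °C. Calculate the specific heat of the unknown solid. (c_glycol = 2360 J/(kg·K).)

Let T be the final temperature. ΣQ_i = 0:
0.433×c×(90.4 − 273) + 0.421×2360×(90.4 − 10.9) = 0
-79.07 c = -78988
c = -78988/-79.07 ≈ 999 J/(kg·K)

c ≈ 999 J/(kg·K)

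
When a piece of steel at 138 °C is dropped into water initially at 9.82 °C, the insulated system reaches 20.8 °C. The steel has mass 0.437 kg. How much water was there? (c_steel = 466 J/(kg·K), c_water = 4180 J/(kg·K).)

Heat lost by the steel = heat gained by the water:
0.437×466×(138 − 20.8) = m×4180×(20.8 − 9.82)
45896 m = 23867  ⇒  m ≈ 0.52 kg

m ≈ 0.52 kg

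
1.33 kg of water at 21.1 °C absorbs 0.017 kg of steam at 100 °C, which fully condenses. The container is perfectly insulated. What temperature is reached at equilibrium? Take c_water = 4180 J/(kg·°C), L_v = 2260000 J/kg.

Let T be the final temperature. ΣQ_i = 0:
latent heat released on condensation: 0.017·2260000 = 38420; condensate cools 100→T: 0.017·4180·(T − 100) = 71.06(T − 100); water warms: 1.33·4180·(T − 21.1) = 5559.4(T − 21.1)
5630.5 T = 38420 + 7106 + 117303 = 162829
T ≈ 28.92 °C — below 100 °C, confirming all the steam condensed.

T_f ≈ 28.9 °C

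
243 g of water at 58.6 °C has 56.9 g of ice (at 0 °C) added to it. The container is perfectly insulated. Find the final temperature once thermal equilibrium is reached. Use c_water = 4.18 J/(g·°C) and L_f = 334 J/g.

T_f ≈ 32.3 °C

Conservation of energy gives ΣQ = 0:
melt ice: 56.9×334 = 19005; warm the meltwater: 237.84 T; water: 1015.7(T − 58.6)
1253.6 T = 59522 − 19005 = 40518
T ≈ 32.32 °C (positive, so assuming full melt was valid).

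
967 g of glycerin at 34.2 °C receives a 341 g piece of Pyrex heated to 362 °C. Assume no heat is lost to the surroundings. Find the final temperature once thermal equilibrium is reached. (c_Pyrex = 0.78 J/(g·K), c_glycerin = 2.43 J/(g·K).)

Heat lost by the Pyrex equals heat gained by the glycerin:
341·0.78·(362 − T) = 967·2.43·(T − 34.2)
265.98(362 − T) = 2349.8(T − 34.2)
2615.8 T = 176648  ⇒  T ≈ 67.53 °C

T_f ≈ 67.5 °C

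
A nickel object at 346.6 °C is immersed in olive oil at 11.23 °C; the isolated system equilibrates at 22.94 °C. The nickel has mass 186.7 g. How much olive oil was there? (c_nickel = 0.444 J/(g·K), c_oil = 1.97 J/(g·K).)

Net heat exchanged in the isolated system is zero:
186.7·0.444·(22.94 − 346.6) + m·1.97·(22.94 − 11.23) = 0
23.07 m = 26830
m = 26830/23.07 ≈ 1163 g

m ≈ 1160 g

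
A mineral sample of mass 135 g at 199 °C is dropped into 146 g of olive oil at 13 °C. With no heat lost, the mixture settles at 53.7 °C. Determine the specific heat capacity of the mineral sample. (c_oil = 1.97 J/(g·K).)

Let T be the final temperature. ΣQ_i = 0:
135×c×(53.7 − 199) + 146×1.97×(53.7 − 13) = 0
-19616 c = -11706
c = -11706/-19616 ≈ 0.5968 J/(g·K)

c ≈ 0.597 J/(g·K)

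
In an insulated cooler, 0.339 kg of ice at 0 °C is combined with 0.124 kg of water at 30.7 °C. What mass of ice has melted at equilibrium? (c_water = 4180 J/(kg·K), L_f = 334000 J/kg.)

m_melted ≈ 0.0476 kg

Water can give up m c ΔT = 0.124·4180·30.7 = 15912 J before reaching 0 °C.
Fully melting the ice requires m_ice L_f = 0.339·334000 = 113226 J.
That's not enough to melt it all — equilibrium is at 0 °C with ice remaining.
Mass melted = 15912/334000 ≈ 0.04764 kg.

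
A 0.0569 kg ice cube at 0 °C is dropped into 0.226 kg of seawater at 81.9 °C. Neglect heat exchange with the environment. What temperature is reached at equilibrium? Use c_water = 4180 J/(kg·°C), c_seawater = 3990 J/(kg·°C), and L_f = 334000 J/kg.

Energy balance with sensible and latent terms:
latent heat to melt: 0.0569·334000 = 19005; meltwater 0→T: 0.0569·4180·T = 237.84 T; seawater cools: 0.226·3990·(T − 81.9) = 901.74(T − 81.9)
1139.6 T = 73853 − 19005 = 54848
T ≈ 48.13 °C (positive, so assuming full melt was valid).

T_f ≈ 48.1 °C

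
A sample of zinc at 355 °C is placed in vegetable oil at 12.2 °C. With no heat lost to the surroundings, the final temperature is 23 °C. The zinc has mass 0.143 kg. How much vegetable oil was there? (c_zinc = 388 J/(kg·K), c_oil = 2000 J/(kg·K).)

Energy conservation, ΣQ = 0:
0.143×388×(23 − 355) + m×2000×(23 − 12.2) = 0
21600 m = 18421
m = 18421/21600 ≈ 0.8528 kg

m ≈ 0.853 kg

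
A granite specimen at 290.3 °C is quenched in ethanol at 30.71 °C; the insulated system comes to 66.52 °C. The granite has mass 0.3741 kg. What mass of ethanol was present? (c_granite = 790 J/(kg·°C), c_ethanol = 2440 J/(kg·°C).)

Heat gained plus heat lost sum to zero:
0.3741×790×(66.52 − 290.3) + m×2440×(66.52 − 30.71) = 0
87376 m = 66136
m = 66136/87376 ≈ 0.7569 kg

m ≈ 0.757 kg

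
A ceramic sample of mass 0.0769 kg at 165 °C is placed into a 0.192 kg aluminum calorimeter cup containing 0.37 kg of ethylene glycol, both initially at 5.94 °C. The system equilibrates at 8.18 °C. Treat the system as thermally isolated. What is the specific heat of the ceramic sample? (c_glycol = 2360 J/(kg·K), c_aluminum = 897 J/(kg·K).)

Heat gained plus heat lost sum to zero:
0.0769×c×(8.18 − 165) + 0.37×2360×(8.18 − 5.94) + 0.192×897×(8.18 − 5.94) = 0
-12.06 c = -2341.7
c = -2341.7/-12.06 ≈ 194.2 J/(kg·K)

c ≈ 194 J/(kg·K)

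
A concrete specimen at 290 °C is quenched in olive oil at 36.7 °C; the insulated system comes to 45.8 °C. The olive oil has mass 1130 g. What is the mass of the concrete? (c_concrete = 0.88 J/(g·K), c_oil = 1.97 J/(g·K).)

Setting the total heat transfer to zero:
m·0.88·(45.8 − 290) + 1130·1.97·(45.8 − 36.7) = 0
-214.9 m = -20258
m = -20258/-214.9 ≈ 94.27 g

m ≈ 94.3 g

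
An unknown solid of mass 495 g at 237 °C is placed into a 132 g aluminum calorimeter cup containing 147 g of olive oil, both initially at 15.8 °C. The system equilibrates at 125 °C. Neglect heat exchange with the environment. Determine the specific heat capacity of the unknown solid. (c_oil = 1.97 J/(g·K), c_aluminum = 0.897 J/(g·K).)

Energy conservation, ΣQ = 0:
495·c·(125 − 237) + 147·1.97·(125 − 15.8) + 132·0.897·(125 − 15.8) = 0
-55440 c = -44553
c = -44553/-55440 ≈ 0.8036 J/(g·K)

c ≈ 0.804 J/(g·K)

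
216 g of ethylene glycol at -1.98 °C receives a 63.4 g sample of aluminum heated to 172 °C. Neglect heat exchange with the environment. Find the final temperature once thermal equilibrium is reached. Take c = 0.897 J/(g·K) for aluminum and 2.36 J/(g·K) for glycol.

Energy conservation, ΣQ = 0:
63.4×0.897×(T − 172) + 216×2.36×(T − (-1.98)) = 0
56.87(T − 172) + 509.76(T − (-1.98)) = 0
566.63 T = 8772.3
T = 8772.3 / 566.63 = 15.5 °C

T_f ≈ 15.5 °C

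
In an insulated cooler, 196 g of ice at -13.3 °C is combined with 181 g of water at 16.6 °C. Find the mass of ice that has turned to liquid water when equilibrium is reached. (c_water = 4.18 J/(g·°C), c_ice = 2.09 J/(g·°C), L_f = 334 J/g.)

Water can give up m c ΔT = 181·4.18·16.6 = 12559 J before reaching 0 °C.
Warming the ice to 0 °C takes 196·2.09·13.3 = 5448.2 J, leaving 7111 J for melting.
To melt every bit of ice: 196·334 = 65464 J.
Since 7111 < 65464 J, not all the ice melts; equilibrium is at 0 °C.
m_melt = 7111 / L_f = 21.29 g.

m_melted ≈ 21.3 g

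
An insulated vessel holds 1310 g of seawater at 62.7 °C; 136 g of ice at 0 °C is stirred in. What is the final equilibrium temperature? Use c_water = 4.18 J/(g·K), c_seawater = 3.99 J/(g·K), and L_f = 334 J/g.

T_f ≈ 48.7 °C

Energy conservation, ΣQ = 0:
latent heat to melt: 136×334 = 45424
  warm the meltwater: 568.48 T
  seawater: 5226.9(T − 62.7)
5795.4 T = 327727 − 45424 = 282303
T ≈ 48.71 °C — above 0 °C, consistent with complete melting.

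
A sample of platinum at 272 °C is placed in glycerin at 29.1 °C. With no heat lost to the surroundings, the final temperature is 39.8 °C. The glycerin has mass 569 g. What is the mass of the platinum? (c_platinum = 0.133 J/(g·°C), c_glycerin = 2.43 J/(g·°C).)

m ≈ 479 g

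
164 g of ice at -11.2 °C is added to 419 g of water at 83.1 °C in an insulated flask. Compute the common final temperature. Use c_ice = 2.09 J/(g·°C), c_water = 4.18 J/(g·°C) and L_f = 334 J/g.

Setting the total heat transfer to zero:
warm ice to 0 °C: 164×2.09×(0 − (-11.2)) = 3838.9; melt ice: 164×334 = 54776; meltwater 0→T: 164×4.18×T = 685.52 T; water cools: 419×4.18×(T − 83.1) = 1751.4(T − 83.1)
2436.9 T = 145543 − 58615 = 86928
T ≈ 35.67 °C (positive, so assuming full melt was valid).

T_f ≈ 35.7 °C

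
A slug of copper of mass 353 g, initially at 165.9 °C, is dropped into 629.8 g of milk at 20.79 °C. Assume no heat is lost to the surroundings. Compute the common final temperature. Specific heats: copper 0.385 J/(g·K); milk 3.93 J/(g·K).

T_f ≈ 28.3 °C

Taking heat into each body as positive, Σ m c ΔT = 0:
353*0.385*(T − 165.9) + 629.8*3.93*(T − 20.79) = 0
(135.91 + 2475.1) T = 135.91*165.9 + 2475.1*20.79
T = 74004/2611 ≈ 28.34 °C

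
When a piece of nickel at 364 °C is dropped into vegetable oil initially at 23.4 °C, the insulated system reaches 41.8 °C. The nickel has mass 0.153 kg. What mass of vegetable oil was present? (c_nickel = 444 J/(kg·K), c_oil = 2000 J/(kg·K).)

m ≈ 0.595 kg

Taking heat into each body as positive, Σ m c ΔT = 0:
0.153·444·(41.8 − 364) + m·2000·(41.8 − 23.4) = 0
36800 m = 21888
m = 21888/36800 ≈ 0.5948 kg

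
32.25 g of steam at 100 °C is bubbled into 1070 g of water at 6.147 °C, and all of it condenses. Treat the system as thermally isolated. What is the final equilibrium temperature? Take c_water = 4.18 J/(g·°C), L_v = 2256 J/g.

T_f ≈ 24.7 °C

Energy balance with sensible and latent terms:
latent heat released on condensation: 32.25×2256 = 72756; condensed water 100 °C→T: 134.8(T − 100); water warms: 1070×4.18×(T − 6.147) = 4472.6(T − 6.147)
4607.4 T = 72756 + 13480 + 27493 = 113730
T ≈ 24.68 °C — below 100 °C, confirming all the steam condensed.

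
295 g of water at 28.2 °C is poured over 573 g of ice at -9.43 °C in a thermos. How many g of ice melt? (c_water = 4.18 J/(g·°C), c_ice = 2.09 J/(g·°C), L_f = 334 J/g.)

Water can give up m c ΔT = 295·4.18·28.2 = 34773 J before reaching 0 °C.
Of that, 573·2.09·9.43 = 11293 J goes to bring the ice to 0 °C, leaving 23480 J.
Fully melting the ice requires m_ice L_f = 573·334 = 191382 J.
That's not enough to melt it all — equilibrium is at 0 °C with ice remaining.
m_melted·334 = 23480  ⇒  m_melted ≈ 70.3 g.

m_melted ≈ 70.3 g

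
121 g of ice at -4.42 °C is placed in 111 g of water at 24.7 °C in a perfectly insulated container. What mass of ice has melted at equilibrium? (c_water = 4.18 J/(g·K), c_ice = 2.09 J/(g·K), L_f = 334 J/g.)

Cooling the water to 0 °C releases 111×4.18×24.7 = 11460 J.
Of that, 121×2.09×4.42 = 1117.8 J goes to bring the ice to 0 °C, leaving 10343 J.
To melt every bit of ice: 121×334 = 40414 J.
Since 10343 < 40414 J, not all the ice melts; equilibrium is at 0 °C.
m_melt = 10343 / L_f = 30.97 g.

m_melted ≈ 31 g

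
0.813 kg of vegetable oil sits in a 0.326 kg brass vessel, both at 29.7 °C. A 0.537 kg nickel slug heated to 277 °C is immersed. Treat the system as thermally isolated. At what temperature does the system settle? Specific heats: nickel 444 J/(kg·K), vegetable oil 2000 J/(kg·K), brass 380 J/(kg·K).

Let T be the final temperature. ΣQ_i = 0:
0.537*444*(T − 277) + 0.813*2000*(T − 29.7) + 0.326*380*(T − 29.7) = 0
1988.3 T = 118016
T = 118016 / 1988.3 = 59.4 °C

T_f ≈ 59.4 °C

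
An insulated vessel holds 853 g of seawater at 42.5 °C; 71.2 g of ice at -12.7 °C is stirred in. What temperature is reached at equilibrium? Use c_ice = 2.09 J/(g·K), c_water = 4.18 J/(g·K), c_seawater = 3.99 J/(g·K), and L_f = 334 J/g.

Conservation of energy gives ΣQ = 0:
ice -12.7→0 °C: 71.2·2.09·12.7 = 1889.9
  latent heat to melt: 71.2·334 = 23781
  meltwater 0→T: 71.2·4.18·T = 297.62 T
  seawater cools: 853·3.99·(T − 42.5) = 3403.5(T − 42.5)
3701.1 T = 144647 − 25671 = 118977
T ≈ 32.15 °C — above 0 °C, consistent with complete melting.

T_f ≈ 32.1 °C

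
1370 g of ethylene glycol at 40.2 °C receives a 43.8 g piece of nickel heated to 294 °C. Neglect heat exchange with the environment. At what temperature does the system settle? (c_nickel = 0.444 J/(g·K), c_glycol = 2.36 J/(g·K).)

T_f ≈ 41.7 °C

|Q_nickel| = |Q_glycol|:
43.8*0.444*(294 − T) = 1370*2.36*(T − 40.2)
19.45(294 − T) = 3233.2(T − 40.2)
3252.6 T = 135692  ⇒  T ≈ 41.72 °C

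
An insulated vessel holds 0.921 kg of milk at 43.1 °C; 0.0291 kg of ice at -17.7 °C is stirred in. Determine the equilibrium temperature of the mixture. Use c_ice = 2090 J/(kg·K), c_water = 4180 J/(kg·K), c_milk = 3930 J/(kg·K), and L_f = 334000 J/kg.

Taking heat into each body as positive, Σ m c ΔT = 0:
ice -17.7→0 °C: 0.0291×2090×17.7 = 1076.5; fusion: m_ice L_f = 0.0291×334000 = 9719.4; meltwater 0→T: 0.0291×4180×T = 121.64 T; milk: 3619.5(T − 43.1)
3741.2 T = 156002 − 10796 = 145206
T ≈ 38.81 °C. Since T > 0 °C, the all-ice-melts assumption holds.

T_f ≈ 38.8 °C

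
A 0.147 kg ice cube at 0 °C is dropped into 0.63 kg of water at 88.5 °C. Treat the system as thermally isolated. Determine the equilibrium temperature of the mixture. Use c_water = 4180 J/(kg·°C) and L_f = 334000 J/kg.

T_f ≈ 56.6 °C

Energy conservation, ΣQ = 0:
latent heat to melt: 0.147×334000 = 49098; warm the meltwater: 614.46 T; water: 2633.4(T − 88.5)
3247.9 T = 233056 − 49098 = 183958
T ≈ 56.64 °C (positive, so assuming full melt was valid).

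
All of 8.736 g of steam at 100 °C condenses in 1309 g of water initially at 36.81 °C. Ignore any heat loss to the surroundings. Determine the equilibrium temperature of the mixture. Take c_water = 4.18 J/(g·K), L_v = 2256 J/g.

T_f ≈ 40.8 °C

Conservation of energy gives ΣQ = 0:
steam→water at 100 °C releases m L_v = 8.736·2256 = 19708; condensate cools 100→T: 8.736·4.18·(T − 100) = 36.52(T − 100); water warms: 1309·4.18·(T − 36.81) = 5471.6(T − 36.81)
5508.1 T = 19708 + 3651.6 + 201410 = 224770
T ≈ 40.81 °C — below 100 °C, confirming all the steam condensed.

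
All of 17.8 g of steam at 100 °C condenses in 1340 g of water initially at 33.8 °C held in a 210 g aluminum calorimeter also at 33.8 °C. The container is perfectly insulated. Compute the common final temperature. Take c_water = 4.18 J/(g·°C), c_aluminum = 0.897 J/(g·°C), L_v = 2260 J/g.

T_f ≈ 41.5 °C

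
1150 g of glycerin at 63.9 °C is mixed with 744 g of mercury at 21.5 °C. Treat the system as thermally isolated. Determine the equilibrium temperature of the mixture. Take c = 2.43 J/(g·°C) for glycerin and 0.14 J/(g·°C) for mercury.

T_f is the heat-capacity-weighted average of the initial temperatures:
T_f = (2794.5·63.9 + 104.16·21.5) / (2794.5 + 104.16)
    = 180808 / 2898.7 ≈ 62.38 °C

T_f ≈ 62.4 °C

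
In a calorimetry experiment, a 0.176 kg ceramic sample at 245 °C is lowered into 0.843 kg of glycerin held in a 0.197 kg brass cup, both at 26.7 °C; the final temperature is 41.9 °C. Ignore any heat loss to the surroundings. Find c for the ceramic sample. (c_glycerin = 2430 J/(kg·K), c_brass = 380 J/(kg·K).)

c ≈ 903 J/(kg·K)

Heat gained plus heat lost sum to zero:
0.176×c×(41.9 − 245) + 0.843×2430×(41.9 − 26.7) + 0.197×380×(41.9 − 26.7) = 0
-35.75 c = -32275
c = -32275/-35.75 ≈ 902.9 J/(kg·K)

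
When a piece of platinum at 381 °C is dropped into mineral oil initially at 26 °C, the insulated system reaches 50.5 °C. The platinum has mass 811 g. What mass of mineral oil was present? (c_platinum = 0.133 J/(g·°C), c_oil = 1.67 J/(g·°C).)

m ≈ 871 g

Heat lost by the platinum = heat gained by the oil:
811·0.133·(381 − 50.5) = m·1.67·(50.5 − 26)
40.91 m = 35649  ⇒  m ≈ 871.3 g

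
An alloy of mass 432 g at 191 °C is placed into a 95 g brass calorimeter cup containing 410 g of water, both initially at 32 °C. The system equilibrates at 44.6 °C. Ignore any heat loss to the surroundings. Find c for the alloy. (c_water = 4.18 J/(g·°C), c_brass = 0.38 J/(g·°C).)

Net heat exchanged in the isolated system is zero:
432·c·(44.6 − 191) + 410·4.18·(44.6 − 32) + 95·0.38·(44.6 − 32) = 0
-63245 c = -22049
c = -22049/-63245 ≈ 0.3486 J/(g·°C)

c ≈ 0.349 J/(g·°C)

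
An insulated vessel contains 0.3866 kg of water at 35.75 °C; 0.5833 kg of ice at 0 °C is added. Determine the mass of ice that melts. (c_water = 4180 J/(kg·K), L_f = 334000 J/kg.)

m_melted ≈ 0.173 kg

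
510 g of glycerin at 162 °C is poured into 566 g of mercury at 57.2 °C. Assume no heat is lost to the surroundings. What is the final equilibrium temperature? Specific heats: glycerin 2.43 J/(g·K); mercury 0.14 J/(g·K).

T_f ≈ 155.7 °C

T_f is the heat-capacity-weighted average of the initial temperatures:
T_f = (1239.3·162 + 79.24·57.2) / (1239.3 + 79.24)
    = 205299 / 1318.5 ≈ 155.70 °C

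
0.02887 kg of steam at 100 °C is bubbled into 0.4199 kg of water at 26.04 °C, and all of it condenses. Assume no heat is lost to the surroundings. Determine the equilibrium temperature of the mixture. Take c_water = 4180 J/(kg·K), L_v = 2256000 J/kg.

T_f ≈ 65.5 °C

Energy conservation, ΣQ = 0:
condense steam: −0.02887·2256000 = −65131; condensate cools 100→T: 0.02887·4180·(T − 100) = 120.68(T − 100); water warms: 0.4199·4180·(T − 26.04) = 1755.2(T − 26.04)
1875.9 T = 65131 + 12068 + 45705 = 122903
T ≈ 65.52 °C (< 100 °C, so full condensation is consistent).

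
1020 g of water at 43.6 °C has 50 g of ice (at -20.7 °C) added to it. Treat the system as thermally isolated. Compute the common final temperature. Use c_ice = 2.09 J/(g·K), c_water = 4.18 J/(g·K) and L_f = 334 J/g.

Energy balance with sensible and latent terms:
warm ice to 0 °C: 50×2.09×(0 − (-20.7)) = 2163.2
  melt ice: 50×334 = 16700
  warm the meltwater: 209 T
  water cools: 1020×4.18×(T − 43.6) = 4263.6(T − 43.6)
4472.6 T = 185893 − 18863 = 167030
T ≈ 37.35 °C — above 0 °C, consistent with complete melting.

T_f ≈ 37.3 °C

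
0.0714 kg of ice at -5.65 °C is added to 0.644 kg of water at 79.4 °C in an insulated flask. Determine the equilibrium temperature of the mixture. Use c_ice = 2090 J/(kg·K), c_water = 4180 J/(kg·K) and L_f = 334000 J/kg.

Conservation of energy gives ΣQ = 0:
ice -5.65→0 °C: 0.0714×2090×5.65 = 843.13; latent heat to melt: 0.0714×334000 = 23848; meltwater 0→T: 0.0714×4180×T = 298.45 T; water cools: 0.644×4180×(T − 79.4) = 2691.9(T − 79.4)
2990.4 T = 213738 − 24691 = 189048
T ≈ 63.22 °C. Since T > 0 °C, the all-ice-melts assumption holds.

T_f ≈ 63.2 °C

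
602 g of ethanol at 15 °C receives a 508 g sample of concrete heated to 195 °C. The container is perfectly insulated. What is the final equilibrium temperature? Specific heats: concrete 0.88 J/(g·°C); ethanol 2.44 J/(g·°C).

Heat lost by the concrete equals heat gained by the ethanol:
508×0.88×(195 − T) = 602×2.44×(T − 15)
447.04(195 − T) = 1468.9(T − 15)
1915.9 T = 109206  ⇒  T ≈ 57.00 °C

T_f ≈ 57.0 °C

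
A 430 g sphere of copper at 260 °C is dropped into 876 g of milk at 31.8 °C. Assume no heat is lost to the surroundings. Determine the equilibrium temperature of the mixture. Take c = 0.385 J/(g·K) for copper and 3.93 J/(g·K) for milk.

T_f ≈ 42.3 °C

Set heat shed by the hot body equal to heat absorbed by the cold body:
430·0.385·(260 − T) = 876·3.93·(T − 31.8)
165.55(260 − T) = 3442.7(T − 31.8)
3608.2 T = 152520  ⇒  T ≈ 42.27 °C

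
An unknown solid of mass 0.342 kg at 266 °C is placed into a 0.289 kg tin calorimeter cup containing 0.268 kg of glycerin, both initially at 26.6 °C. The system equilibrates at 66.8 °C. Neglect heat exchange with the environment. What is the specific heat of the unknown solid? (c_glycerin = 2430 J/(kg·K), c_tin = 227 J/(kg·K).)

Net heat exchanged in the isolated system is zero:
0.342·c·(66.8 − 266) + 0.268·2430·(66.8 − 26.6) + 0.289·227·(66.8 − 26.6) = 0
-68.13 c = -28817
c = -28817/-68.13 ≈ 423 J/(kg·K)

c ≈ 423 J/(kg·K)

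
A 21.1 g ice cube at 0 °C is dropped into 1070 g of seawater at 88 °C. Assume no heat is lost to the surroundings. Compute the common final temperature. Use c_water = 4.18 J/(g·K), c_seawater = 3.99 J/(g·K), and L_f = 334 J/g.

T_f ≈ 84.6 °C

Conservation of energy gives ΣQ = 0:
fusion: m_ice L_f = 21.1·334 = 7047.4
  meltwater 0→T: 21.1·4.18·T = 88.2 T
  seawater cools: 1070·3.99·(T − 88) = 4269.3(T − 88)
4357.5 T = 375698 − 7047.4 = 368651
T ≈ 84.60 °C. Since T > 0 °C, the all-ice-melts assumption holds.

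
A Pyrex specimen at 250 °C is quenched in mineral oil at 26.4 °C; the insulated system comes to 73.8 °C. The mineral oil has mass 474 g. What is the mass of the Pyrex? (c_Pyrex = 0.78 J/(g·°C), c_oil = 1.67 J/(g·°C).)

|Q_Pyrex| = |Q_oil|:
m×0.78×(250 − 73.8) = 474×1.67×(73.8 − 26.4)
137.44 m = 37521  ⇒  m ≈ 273 g

m ≈ 273 g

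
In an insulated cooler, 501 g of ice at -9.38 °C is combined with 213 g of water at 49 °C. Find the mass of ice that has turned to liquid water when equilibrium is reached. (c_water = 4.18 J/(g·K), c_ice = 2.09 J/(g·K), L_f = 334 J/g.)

m_melted ≈ 101 g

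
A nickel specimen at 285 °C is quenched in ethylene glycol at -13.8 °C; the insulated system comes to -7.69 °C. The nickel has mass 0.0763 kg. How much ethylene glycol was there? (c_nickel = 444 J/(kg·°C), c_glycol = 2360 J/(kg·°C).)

Heat lost by the nickel = heat gained by the glycol:
0.0763·444·(285 − -7.69) = m·2360·(-7.69 − (-13.8))
14420 m = 9915.5  ⇒  m ≈ 0.6876 kg

m ≈ 0.688 kg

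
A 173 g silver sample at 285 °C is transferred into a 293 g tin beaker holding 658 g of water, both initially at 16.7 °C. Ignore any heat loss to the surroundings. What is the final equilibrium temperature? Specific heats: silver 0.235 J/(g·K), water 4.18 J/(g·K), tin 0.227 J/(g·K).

T_f = Σ m_i c_i T_i / Σ m_i c_i:
T_f = (40.66×285 + 2750.4×16.7 + 66.51×16.7) / (40.66 + 2750.4 + 66.51)
    = 58630 / 2857.6 ≈ 20.52 °C

T_f ≈ 20.5 °C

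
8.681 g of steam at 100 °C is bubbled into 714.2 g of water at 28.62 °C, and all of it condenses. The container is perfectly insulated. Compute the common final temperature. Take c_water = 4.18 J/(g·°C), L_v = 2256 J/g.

T_f ≈ 36.0 °C

Setting the total heat transfer to zero:
latent heat released on condensation: 8.681×2256 = 19584; condensate cools 100→T: 8.681×4.18×(T − 100) = 36.29(T − 100); original water: 2985.4(T − 28.62)
3021.6 T = 19584 + 3628.7 + 85441 = 108654
T ≈ 35.96 °C, under the boiling point, so the assumption holds.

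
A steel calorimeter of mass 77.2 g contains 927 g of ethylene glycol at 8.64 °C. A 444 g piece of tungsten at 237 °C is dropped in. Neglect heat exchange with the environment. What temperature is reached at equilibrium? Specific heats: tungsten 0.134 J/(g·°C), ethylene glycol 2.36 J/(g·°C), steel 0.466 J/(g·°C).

With ΣQ=0 the equilibrium temperature is the m·c-weighted mean:
T_f = (59.5*237 + 2187.7*8.64 + 35.98*8.64) / (59.5 + 2187.7 + 35.98)
    = 33313 / 2283.2 ≈ 14.59 °C

T_f ≈ 14.6 °C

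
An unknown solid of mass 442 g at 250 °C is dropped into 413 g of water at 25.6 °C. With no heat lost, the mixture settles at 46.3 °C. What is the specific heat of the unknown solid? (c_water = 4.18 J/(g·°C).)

Conservation of energy gives ΣQ = 0:
442×c×(46.3 − 250) + 413×4.18×(46.3 − 25.6) = 0
-90035 c = -35735
c = -35735/-90035 ≈ 0.3969 J/(g·°C)

c ≈ 0.397 J/(g·°C)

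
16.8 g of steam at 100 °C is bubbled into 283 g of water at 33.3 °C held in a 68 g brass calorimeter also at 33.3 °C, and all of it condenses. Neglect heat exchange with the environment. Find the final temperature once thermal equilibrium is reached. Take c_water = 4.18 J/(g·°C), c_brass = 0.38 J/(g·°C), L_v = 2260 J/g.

Sum of m c ΔT and latent-heat terms is zero:
condense steam: −16.8·2260 = −37968
  condensed water 100 °C→T: 70.22(T − 100)
  original water: 1182.9(T − 33.3)
  cup: 25.84(T − 33.3)
1279 T = 37968 + 7022.4 + 40252 = 85243
T ≈ 66.65 °C (< 100 °C, so full condensation is consistent).

T_f ≈ 66.6 °C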